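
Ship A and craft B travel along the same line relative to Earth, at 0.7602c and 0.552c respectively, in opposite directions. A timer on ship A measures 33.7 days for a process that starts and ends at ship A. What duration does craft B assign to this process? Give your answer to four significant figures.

Transform ship A's velocity into craft B's frame: (0.7602 + 0.552)/(1 + 0.7602·0.552) = 1.3122/1.4196304, so the relative speed is 0.92433c.
At |u| = 0.92433c, γ = (1 − 0.854386)^(−1/2) = 2.6206.
Ship A's interval is proper; time dilation gives Δt_B = γΔτ = 2.6206 × 33.7 days = 88.31 days.

88.31 days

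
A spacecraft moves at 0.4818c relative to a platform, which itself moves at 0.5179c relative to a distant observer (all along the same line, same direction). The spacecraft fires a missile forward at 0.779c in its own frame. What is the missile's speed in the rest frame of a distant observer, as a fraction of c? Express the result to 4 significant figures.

Apply u = (u'+v)/(1+u'v) twice. Missile in the platform frame: (0.779+0.4818)/(1+0.779·0.4818) = 1.2608/1.3753222 = 0.91673c.
That velocity, transformed to the rest frame of a distant observer: (0.91673+0.5179)/(1+0.91673·0.5179) = 1.43463/1.474774467 = 0.97278c.

0.9728c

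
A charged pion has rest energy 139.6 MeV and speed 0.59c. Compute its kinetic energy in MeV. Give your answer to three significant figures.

33.3 MeV

With β = 0.59, γ = 1/√(1 − 0.59²) = 1/√0.6519 = 1.23854.
Kinetic energy: K = (γ − 1)mc² = (1.23854 − 1) × 139.6 MeV = 0.23854 × 139.6 = 33.3 MeV.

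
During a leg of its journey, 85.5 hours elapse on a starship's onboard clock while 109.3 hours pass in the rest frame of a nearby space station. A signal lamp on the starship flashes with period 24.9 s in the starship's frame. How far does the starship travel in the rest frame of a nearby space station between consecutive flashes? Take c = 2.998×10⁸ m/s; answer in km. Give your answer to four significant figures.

5.945×10^6 km

The time-dilation ratio gives γ = 109.3/85.5 = 1.27836.
β = √(1 − 1/γ²) = 0.62296. Lab-frame period = γτ = 1.27836×24.9 s = 31.831 s. Distance = βc × γτ = 0.62296 × 2.998×10⁸ m/s × 31.831 s = 5.9449×10^9 m = 5.945×10^6 km.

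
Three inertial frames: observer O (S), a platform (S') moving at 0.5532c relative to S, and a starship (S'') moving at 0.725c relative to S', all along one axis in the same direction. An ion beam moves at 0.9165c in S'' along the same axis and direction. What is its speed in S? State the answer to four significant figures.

Apply u = (u'+v)/(1+u'v) twice. Ion beam in the platform frame: (0.9165+0.725)/(1+0.9165·0.725) = 1.6415/1.6644625 = 0.9862c.
That velocity, transformed to the rest frame of observer O: (0.9862+0.5532)/(1+0.9862·0.5532) = 1.5394/1.54556584 = 0.99601c.

0.9960c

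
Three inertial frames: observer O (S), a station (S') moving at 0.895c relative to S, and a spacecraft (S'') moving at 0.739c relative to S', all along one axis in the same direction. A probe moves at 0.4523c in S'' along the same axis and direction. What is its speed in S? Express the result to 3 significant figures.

Compose velocities in two stages. Stage 1 (into S'): u₁ = (0.4523+0.739)/(1+0.4523×0.739) = 0.89286.
Stage 2 (into S): u = (0.89286+0.895)/(1+0.89286×0.895) = 0.99375, so the speed is 0.994c.

0.994c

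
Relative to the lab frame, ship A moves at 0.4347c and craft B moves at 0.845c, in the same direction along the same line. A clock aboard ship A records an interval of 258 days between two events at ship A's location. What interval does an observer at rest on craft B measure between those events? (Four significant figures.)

338.9 days

The velocity of ship A relative to craft B is (0.4347 − 0.845)c / (1 − 0.4347×0.845) = −0.64851c; relative speed 0.64851c.
At |u| = 0.64851c, γ = (1 − 0.420565)^(−1/2) = 1.3137.
The clock on ship A records proper time, so craft B measures Δt = γΔτ = 1.3137 × 258 = 338.9 days.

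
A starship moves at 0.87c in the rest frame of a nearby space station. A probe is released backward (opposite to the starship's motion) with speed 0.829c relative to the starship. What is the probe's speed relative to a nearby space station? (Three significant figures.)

0.147c

Relativistic velocity addition: u = (u' + v)/(1 + u'v/c²), with u' = −0.829c and v = 0.87c.
Numerator: −0.829 + 0.87 = 0.041. Denominator: 1 + (−0.829)(0.87) = 0.27877.
u = 0.041/0.27877 = 0.14707, so the speed is 0.147c.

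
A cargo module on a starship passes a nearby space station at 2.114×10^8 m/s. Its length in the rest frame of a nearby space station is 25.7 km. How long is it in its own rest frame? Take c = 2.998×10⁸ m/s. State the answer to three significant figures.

36.2 km

β = v/c = (2.114×10^8 m/s)/(2.998×10⁸ m/s) = 0.705137.
With β = 0.705137, γ = 1/√(1 − 0.705137²) = 1/√0.5027818 = 1.4103.
Proper length: L₀ = γ·L = 1.4103 × 25.7 = 36.2 km.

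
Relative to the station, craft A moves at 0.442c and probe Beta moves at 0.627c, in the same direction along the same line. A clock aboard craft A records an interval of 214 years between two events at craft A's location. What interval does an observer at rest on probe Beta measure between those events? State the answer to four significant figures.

221.4 years

Speed of craft A in probe Beta's frame: u = (v_A − v_B)/(1 − v_A v_B/c²) = (0.442 − 0.627)/(1 − 0.442×0.627) = −0.185/0.722866 = −0.25593; |u| = 0.25593c.
γ for this relative speed: γ = 1/√(1 − 0.0655002) = 1.0345.
The clock on craft A records proper time, so probe Beta measures Δt = γΔτ = 1.0345 × 214 = 221.4 years.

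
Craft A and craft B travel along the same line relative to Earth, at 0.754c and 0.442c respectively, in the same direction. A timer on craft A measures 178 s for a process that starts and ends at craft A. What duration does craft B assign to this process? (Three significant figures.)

201 s

The velocity of craft A relative to craft B is (0.754 − 0.442)c / (1 − 0.754×0.442) = 0.46795c; relative speed 0.46795c.
At |u| = 0.46795c, γ = (1 − 0.218977)^(−1/2) = 1.1315.
The clock on craft A records proper time, so craft B measures Δt = γΔτ = 1.1315 × 178 = 201 s.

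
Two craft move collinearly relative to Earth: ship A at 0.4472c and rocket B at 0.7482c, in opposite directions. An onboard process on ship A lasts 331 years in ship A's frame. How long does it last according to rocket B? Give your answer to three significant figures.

744 years

Speed of ship A in rocket B's frame: u = (v_A + v_B)/(1 + v_A v_B/c²) = (0.4472 + 0.7482)/(1 + 0.4472×0.7482) = 1.1954/1.33459504 = 0.8957; |u| = 0.8957c.
γ for this relative speed: γ = 1/√(1 − 0.802278) = 2.2489.
Ship A's interval is proper; time dilation gives Δt_B = γΔτ = 2.2489 × 331 years = 744 years.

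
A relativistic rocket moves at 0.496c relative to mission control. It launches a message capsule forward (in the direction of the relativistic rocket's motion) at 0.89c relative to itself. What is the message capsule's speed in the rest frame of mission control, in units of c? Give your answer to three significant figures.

In units of c, u = (u' + v)/(1 + u'v) with u' = 0.89 and v = 0.496.
Numerator: 0.89 + 0.496 = 1.386. Denominator: 1 + (0.89)(0.496) = 1.44144.
u = 1.386/1.44144 = 0.96154, so the speed is 0.962c.

0.962c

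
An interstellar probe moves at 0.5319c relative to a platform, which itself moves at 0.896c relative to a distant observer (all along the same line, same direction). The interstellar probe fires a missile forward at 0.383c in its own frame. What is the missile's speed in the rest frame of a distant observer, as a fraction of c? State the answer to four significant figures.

0.9852c

Apply u = (u'+v)/(1+u'v) twice. Missile in the platform frame: (0.383+0.5319)/(1+0.383·0.5319) = 0.9149/1.2037177 = 0.76006c.
That velocity, transformed to the rest frame of a distant observer: (0.76006+0.896)/(1+0.76006·0.896) = 1.65606/1.68101376 = 0.98516c.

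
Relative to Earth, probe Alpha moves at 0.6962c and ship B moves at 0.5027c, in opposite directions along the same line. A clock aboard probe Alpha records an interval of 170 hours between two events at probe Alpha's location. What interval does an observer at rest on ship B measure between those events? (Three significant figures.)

370 hours

Transform probe Alpha's velocity into ship B's frame: (0.6962 + 0.5027)/(1 + 0.6962·0.5027) = 1.1989/1.34997974, so the relative speed is 0.88809c.
γ for this relative speed: γ = 1/√(1 − 0.788704) = 2.1755.
Probe Alpha's interval is proper; time dilation gives Δt_B = γΔτ = 2.1755 × 170 hours = 370 hours.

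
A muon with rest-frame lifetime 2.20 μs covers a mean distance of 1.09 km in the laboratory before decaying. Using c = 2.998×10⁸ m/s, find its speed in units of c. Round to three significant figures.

Let x = d/(cτ) = 1090 m / (2.998×10⁸ m/s × 2.200×10^-6 s) = 1.6526. Since d = βγcτ, x = βγ = β/√(1−β²).
Solving: β² = x²/(1+x²) = 2.73109/3.73109 = 0.731982, so β = 0.856.

0.856c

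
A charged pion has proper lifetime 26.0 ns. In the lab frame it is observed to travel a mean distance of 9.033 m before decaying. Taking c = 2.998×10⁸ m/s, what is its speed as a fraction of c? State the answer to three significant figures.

0.757c

d = βγcτ ⇒ βγ = d/(cτ) = 9.033 m / (7.7948 m) = 1.1588.
β = (βγ)/√(1+(βγ)²) = 1.1588/√2.34282 = 0.757.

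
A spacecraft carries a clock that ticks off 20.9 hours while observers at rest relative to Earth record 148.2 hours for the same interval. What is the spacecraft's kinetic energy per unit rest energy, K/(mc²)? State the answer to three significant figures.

6.09

From Δt = γΔτ: γ = 148.2/20.9 = 7.09091.
K/(mc²) = γ − 1 = 7.09091 − 1 = 6.09.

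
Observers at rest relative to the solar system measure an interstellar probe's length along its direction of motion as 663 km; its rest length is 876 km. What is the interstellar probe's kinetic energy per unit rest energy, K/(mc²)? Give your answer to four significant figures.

Length contraction gives γ = L₀/L = 876/663 = 1.32127.
K/(mc²) = γ − 1 = 1.32127 − 1 = 0.3213.

0.3213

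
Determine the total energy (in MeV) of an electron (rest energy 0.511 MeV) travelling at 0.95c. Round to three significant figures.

1.64 MeV

β² = 0.9025, so γ = 1/√0.0975 = 3.2026.
Total energy: E = γmc² = 3.2026 × 0.511 MeV = 1.64 MeV.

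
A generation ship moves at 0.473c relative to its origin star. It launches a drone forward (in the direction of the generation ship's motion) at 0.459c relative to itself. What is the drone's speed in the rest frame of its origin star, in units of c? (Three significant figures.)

In units of c, u = (u' + v)/(1 + u'v) with u' = 0.459 and v = 0.473.
Numerator: 0.459 + 0.473 = 0.932. Denominator: 1 + (0.459)(0.473) = 1.217107.
u = 0.932/1.217107 = 0.76575, so the speed is 0.766c.

0.766c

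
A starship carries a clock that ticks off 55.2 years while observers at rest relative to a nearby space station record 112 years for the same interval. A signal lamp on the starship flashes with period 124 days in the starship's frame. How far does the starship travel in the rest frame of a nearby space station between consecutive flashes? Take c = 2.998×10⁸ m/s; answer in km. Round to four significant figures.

The time-dilation ratio gives γ = 112/55.2 = 2.02899.
β = √(1 − 1/γ²) = 0.87011. Lab-frame period = γτ = 2.02899×124 days = 251.59 days. Distance = βc × γτ = 0.87011 × 2.998×10⁸ m/s × 21737376 s = 5.6704×10^15 m = 5.670×10^12 km.

5.670×10^12 km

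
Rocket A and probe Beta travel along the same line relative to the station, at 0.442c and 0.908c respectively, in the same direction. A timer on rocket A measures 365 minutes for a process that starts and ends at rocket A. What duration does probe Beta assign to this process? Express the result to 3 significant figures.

581 minutes

Speed of rocket A in probe Beta's frame: u = (v_A − v_B)/(1 − v_A v_B/c²) = (0.442 − 0.908)/(1 − 0.442×0.908) = −0.466/0.598664 = −0.7784; |u| = 0.7784c.
γ for this relative speed: γ = 1/√(1 − 0.605907) = 1.5929.
The clock on rocket A records proper time, so probe Beta measures Δt = γΔτ = 1.5929 × 365 = 581 minutes.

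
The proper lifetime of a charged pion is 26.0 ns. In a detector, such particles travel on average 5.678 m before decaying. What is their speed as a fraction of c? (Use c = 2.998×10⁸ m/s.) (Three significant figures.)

0.589c

Lab distance = (lab lifetime)·v = γτ·βc, so βγ = d/(cτ) = 5.678/(2.998×10⁸ × 2.600×10^-8) = 0.72843.
With βγ = 0.72843: γ² = 1 + (βγ)² = 1.53061, and β = (βγ)/γ = 0.72843/1.23718 = 0.589.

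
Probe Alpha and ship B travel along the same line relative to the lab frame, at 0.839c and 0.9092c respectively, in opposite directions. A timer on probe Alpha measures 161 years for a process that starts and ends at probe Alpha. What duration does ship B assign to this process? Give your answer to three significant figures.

1250 years

Transform probe Alpha's velocity into ship B's frame: (0.839 + 0.9092)/(1 + 0.839·0.9092) = 1.7482/1.7628188, so the relative speed is 0.99171c.
γ for this relative speed: γ = 1/√(1 − 0.983489) = 7.7824.
Probe Alpha's interval is proper; time dilation gives Δt_B = γΔτ = 7.7824 × 161 years = 1250 years.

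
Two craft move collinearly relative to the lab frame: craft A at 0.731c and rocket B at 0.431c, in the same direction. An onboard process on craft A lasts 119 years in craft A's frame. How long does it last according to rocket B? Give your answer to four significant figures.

The velocity of craft A relative to rocket B is (0.731 − 0.431)c / (1 − 0.731×0.431) = 0.438c; relative speed 0.438c.
γ for this relative speed: γ = 1/√(1 − 0.191844) = 1.1124.
Craft A's interval is proper; time dilation gives Δt_B = γΔτ = 1.1124 × 119 years = 132.4 years.

132.4 years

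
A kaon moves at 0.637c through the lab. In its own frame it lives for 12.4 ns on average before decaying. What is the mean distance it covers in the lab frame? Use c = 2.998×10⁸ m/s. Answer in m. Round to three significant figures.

Lorentz factor: γ = (1 − 0.405769)^(−1/2) = 1.2972.
Lab-frame lifetime: Δt = γτ = 1.2972 × 12.4 ns = 16.085 ns.
Distance: d = vΔt = 0.637 × 2.998×10⁸ m/s × 1.6085×10^-8 s = 3.07 m.

3.07 m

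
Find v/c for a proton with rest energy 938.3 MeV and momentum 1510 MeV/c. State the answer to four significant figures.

pc/(mc²) = 1510/938.3 = 1.6093 = βγ = β/√(1−β²).
So β² = x²/(1 + x²) with x = 1.6093: x² = 2.58985, β² = 2.58985/3.58985 = 0.721437, β = 0.8494.

0.8494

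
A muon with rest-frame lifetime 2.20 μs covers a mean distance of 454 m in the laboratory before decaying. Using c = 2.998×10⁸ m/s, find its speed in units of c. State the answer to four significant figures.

0.5670c

Let x = d/(cτ) = 454.0 m / (2.998×10⁸ m/s × 2.200×10^-6 s) = 0.68834. Since d = βγcτ, x = βγ = β/√(1−β²).
Solving: β² = x²/(1+x²) = 0.473812/1.473812 = 0.321487, so β = 0.5670.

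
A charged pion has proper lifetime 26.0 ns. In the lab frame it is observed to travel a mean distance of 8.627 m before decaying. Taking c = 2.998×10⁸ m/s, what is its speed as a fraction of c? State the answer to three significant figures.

0.742c

d = βγcτ ⇒ βγ = d/(cτ) = 8.627 m / (7.7948 m) = 1.1068.
β = (βγ)/√(1+(βγ)²) = 1.1068/√2.22501 = 0.742.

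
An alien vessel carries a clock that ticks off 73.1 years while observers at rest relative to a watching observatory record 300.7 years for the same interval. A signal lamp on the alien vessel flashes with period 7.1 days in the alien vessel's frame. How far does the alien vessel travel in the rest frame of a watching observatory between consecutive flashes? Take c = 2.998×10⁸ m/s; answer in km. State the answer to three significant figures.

7.34×10^11 km

The time-dilation ratio gives γ = 300.7/73.1 = 4.11354.
β = √(1 − 1/γ²) = 0.97. Lab-frame period = γτ = 4.11354×7.1 days = 29.206 days. Distance = βc × γτ = 0.97 × 2.998×10⁸ m/s × 2523398.4 s = 7.3382×10^14 m = 7.34×10^11 km.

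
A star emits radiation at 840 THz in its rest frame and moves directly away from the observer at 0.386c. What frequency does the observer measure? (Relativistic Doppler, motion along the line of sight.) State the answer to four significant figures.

559.1 THz

Relativistic Doppler (source moving away): f_obs = f_src · √((1−β)/(1+β)).
With β = 0.386: factor = √(0.614/1.386) = 0.66558.
f_obs = 840 × 0.66558 = 559.1 THz.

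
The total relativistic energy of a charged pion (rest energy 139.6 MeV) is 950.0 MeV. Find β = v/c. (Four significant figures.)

γ = E/(mc²) = 950.0/139.6 = 6.8052.
β = √(1 − 1/γ²) = √(1 − 0.0215933) = √0.9784067 = 0.9891.

0.9891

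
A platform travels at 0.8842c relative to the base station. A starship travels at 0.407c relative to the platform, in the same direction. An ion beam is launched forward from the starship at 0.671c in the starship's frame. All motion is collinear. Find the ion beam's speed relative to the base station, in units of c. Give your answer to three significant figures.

0.990c

First combine the ion beam and starship (S''→S'): u₁ = (0.671 + 0.407)/(1 + 0.671×0.407) = 1.078/1.273097 = 0.84675.
Then combine with the platform (S'→S): u = (0.84675 + 0.8842)/(1 + 0.84675×0.8842) = 1.73095/1.74869635 = 0.98985.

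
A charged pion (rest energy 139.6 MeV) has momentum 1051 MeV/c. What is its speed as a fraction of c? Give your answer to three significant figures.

βγ = pc/(mc²) = 1051/139.6 = 7.5287.
Since γ² = 1 + (βγ)² = 57.6813, γ = √57.6813 = 7.59482, and β = (βγ)/γ = 7.5287/7.59482 = 0.991.

0.991c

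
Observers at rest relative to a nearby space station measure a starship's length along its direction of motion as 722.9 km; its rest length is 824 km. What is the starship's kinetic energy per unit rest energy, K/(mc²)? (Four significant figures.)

From L = L₀/γ: γ = 824/722.9 = 1.13985.
Since K = (γ−1)mc², K/(mc²) = 1.13985 − 1 = 0.1399.

0.1399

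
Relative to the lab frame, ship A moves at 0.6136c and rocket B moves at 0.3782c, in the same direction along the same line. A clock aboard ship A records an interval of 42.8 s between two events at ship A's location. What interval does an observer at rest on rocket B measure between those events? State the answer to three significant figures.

Transform ship A's velocity into rocket B's frame: (0.6136 − 0.3782)/(1 − 0.6136·0.3782) = 0.2354/0.76793648, so the relative speed is 0.30654c.
γ for this relative speed: γ = 1/√(1 − 0.0939668) = 1.0506.
The clock on ship A records proper time, so rocket B measures Δt = γΔτ = 1.0506 × 42.8 = 45.0 s.

45.0 s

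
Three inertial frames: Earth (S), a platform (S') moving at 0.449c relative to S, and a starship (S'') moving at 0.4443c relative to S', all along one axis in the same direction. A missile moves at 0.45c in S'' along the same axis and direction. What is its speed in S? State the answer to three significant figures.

0.895c

First combine the missile and starship (S''→S'): u₁ = (0.45 + 0.4443)/(1 + 0.45×0.4443) = 0.8943/1.199935 = 0.74529.
Then combine with the platform (S'→S): u = (0.74529 + 0.449)/(1 + 0.74529×0.449) = 1.19429/1.33463521 = 0.89484.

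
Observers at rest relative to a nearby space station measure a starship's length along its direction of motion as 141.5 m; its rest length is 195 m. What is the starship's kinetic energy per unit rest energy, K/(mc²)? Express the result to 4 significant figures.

From L = L₀/γ: γ = 195/141.5 = 1.37809.
Since K = (γ−1)mc², K/(mc²) = 1.37809 − 1 = 0.3781.

0.3781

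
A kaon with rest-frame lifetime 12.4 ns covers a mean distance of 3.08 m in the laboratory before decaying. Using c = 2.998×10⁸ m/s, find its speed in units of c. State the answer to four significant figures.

Let x = d/(cτ) = 3.080 m / (2.998×10⁸ m/s × 1.240×10^-8 s) = 0.82851. Since d = βγcτ, x = βγ = β/√(1−β²).
Solving: β² = x²/(1+x²) = 0.686429/1.686429 = 0.407031, so β = 0.6380.

0.6380c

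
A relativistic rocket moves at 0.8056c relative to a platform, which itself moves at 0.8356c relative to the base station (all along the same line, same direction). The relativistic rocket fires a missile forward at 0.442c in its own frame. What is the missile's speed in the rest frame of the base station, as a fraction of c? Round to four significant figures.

First combine the missile and relativistic rocket (S''→S'): u₁ = (0.442 + 0.8056)/(1 + 0.442×0.8056) = 1.2476/1.3560752 = 0.92001.
Then combine with the platform (S'→S): u = (0.92001 + 0.8356)/(1 + 0.92001×0.8356) = 1.75561/1.768760356 = 0.99257.

0.9926c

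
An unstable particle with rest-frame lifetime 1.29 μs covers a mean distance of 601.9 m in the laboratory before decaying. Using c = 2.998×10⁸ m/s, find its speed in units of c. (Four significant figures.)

0.8413c

Lab distance = (lab lifetime)·v = γτ·βc, so βγ = d/(cτ) = 601.9/(2.998×10⁸ × 1.290×10^-6) = 1.5563.
With βγ = 1.5563: γ² = 1 + (βγ)² = 3.42207, and β = (βγ)/γ = 1.5563/1.84988 = 0.8413.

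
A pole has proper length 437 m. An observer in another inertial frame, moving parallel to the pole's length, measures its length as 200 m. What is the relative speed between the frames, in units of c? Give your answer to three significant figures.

Length contraction gives γ = L₀/L = 437/200 = 2.185.
β = √(1 − 1/γ²) = √0.790542 = 0.889.

0.889c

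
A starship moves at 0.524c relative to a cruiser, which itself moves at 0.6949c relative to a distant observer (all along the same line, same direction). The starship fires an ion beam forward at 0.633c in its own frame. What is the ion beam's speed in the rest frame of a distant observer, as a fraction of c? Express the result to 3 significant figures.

First combine the ion beam and starship (S''→S'): u₁ = (0.633 + 0.524)/(1 + 0.633×0.524) = 1.157/1.331692 = 0.86882.
Then combine with the cruiser (S'→S): u = (0.86882 + 0.6949)/(1 + 0.86882×0.6949) = 1.56372/1.603743018 = 0.97504.

0.975c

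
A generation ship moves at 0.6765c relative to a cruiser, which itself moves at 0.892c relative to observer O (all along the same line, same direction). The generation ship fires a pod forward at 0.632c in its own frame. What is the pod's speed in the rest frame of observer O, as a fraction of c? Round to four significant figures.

Compose velocities in two stages. Stage 1 (into S'): u₁ = (0.632+0.6765)/(1+0.632×0.6765) = 0.91661.
Stage 2 (into S): u = (0.91661+0.892)/(1+0.91661×0.892) = 0.99505, so the speed is 0.9950c.

0.9950c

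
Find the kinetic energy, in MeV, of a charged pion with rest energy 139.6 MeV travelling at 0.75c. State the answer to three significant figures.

71.5 MeV

Lorentz factor: γ = (1 − 0.5625)^(−1/2) = 1.51186.
Kinetic energy: K = (γ − 1)mc² = (1.51186 − 1) × 139.6 MeV = 0.51186 × 139.6 = 71.5 MeV.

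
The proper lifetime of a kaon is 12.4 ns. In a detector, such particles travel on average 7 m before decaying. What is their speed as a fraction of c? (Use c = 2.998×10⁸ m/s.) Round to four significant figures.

Lab distance = (lab lifetime)·v = γτ·βc, so βγ = d/(cτ) = 7.000/(2.998×10⁸ × 1.240×10^-8) = 1.883.
With βγ = 1.883: γ² = 1 + (βγ)² = 4.54569, and β = (βγ)/γ = 1.883/2.13206 = 0.8832.

0.8832c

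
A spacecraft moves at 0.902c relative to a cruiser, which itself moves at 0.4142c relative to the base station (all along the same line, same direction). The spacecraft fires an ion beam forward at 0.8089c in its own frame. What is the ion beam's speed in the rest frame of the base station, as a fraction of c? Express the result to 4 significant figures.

0.9955c

First combine the ion beam and spacecraft (S''→S'): u₁ = (0.8089 + 0.902)/(1 + 0.8089×0.902) = 1.7109/1.7296278 = 0.98917.
Then combine with the cruiser (S'→S): u = (0.98917 + 0.4142)/(1 + 0.98917×0.4142) = 1.40337/1.409714214 = 0.9955.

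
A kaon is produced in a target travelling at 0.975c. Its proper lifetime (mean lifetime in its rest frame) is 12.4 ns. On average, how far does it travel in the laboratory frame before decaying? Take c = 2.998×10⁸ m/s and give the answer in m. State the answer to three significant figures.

16.3 m

β² = 0.950625, so γ = 1/√0.049375 = 4.5004.
Lab-frame lifetime: Δt = γτ = 4.5004 × 12.4 ns = 55.805 ns.
Distance: d = vΔt = 0.975 × 2.998×10⁸ m/s × 5.5805×10^-8 s = 16.3 m.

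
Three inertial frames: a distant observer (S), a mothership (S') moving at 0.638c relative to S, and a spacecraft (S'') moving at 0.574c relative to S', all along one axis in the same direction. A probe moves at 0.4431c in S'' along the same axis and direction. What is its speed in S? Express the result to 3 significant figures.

Compose velocities in two stages. Stage 1 (into S'): u₁ = (0.4431+0.574)/(1+0.4431×0.574) = 0.81087.
Stage 2 (into S): u = (0.81087+0.638)/(1+0.81087×0.638) = 0.95488, so the speed is 0.955c.

0.955c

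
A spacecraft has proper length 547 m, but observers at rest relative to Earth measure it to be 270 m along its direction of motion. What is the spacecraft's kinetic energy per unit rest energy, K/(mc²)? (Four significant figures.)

1.026

Length contraction gives γ = L₀/L = 547/270 = 2.02593.
K/(mc²) = γ − 1 = 2.02593 − 1 = 1.026.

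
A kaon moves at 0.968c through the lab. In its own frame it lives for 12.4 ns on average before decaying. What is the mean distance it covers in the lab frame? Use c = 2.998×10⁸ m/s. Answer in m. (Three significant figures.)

With β = 0.968, γ = 1/√(1 − 0.968²) = 1/√0.062976 = 3.9849.
Lab-frame lifetime: Δt = γτ = 3.9849 × 12.4 ns = 49.413 ns.
Distance: d = vΔt = 0.968 × 2.998×10⁸ m/s × 4.9413×10^-8 s = 14.3 m.

14.3 m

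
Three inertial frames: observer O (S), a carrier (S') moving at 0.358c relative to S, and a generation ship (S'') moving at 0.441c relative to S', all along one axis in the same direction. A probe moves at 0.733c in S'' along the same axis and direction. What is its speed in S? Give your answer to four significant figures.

0.9450c

Apply u = (u'+v)/(1+u'v) twice. Probe in the carrier frame: (0.733+0.441)/(1+0.733·0.441) = 1.174/1.323253 = 0.88721c.
That velocity, transformed to the rest frame of observer O: (0.88721+0.358)/(1+0.88721·0.358) = 1.24521/1.31762118 = 0.94504c.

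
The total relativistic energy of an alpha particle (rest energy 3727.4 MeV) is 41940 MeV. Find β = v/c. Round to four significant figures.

0.9960

γ = E/(mc²) = 41940/3727.4 = 11.252.
β = √(1 − 1/γ²) = √(1 − 0.00789843) = √0.99210157 = 0.9960.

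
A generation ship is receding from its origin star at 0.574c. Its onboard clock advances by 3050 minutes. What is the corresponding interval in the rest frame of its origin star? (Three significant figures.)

Lorentz factor: γ = (1 − 0.329476)^(−1/2) = 1.2212.
Time dilation: Δt = γ·Δτ = 1.2212 × 3050 = 3720 minutes.

3720 minutes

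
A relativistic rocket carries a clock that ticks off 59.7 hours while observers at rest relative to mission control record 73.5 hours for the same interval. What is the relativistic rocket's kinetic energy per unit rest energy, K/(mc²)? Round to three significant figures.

γ = Δt/Δτ = 73.5/59.7 = 1.23116.
K/(mc²) = γ − 1 = 1.23116 − 1 = 0.231.

0.231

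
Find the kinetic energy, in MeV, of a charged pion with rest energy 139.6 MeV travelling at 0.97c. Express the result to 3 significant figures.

With β = 0.97, γ = 1/√(1 − 0.97²) = 1/√0.0591 = 4.1135.
Kinetic energy: K = (γ − 1)mc² = (4.1135 − 1) × 139.6 MeV = 3.1135 × 139.6 = 435 MeV.

435 MeV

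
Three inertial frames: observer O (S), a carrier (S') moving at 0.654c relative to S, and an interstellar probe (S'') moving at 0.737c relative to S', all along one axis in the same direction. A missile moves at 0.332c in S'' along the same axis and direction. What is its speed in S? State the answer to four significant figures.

0.9687c

Compose velocities in two stages. Stage 1 (into S'): u₁ = (0.332+0.737)/(1+0.332×0.737) = 0.85885.
Stage 2 (into S): u = (0.85885+0.654)/(1+0.85885×0.654) = 0.96873, so the speed is 0.9687c.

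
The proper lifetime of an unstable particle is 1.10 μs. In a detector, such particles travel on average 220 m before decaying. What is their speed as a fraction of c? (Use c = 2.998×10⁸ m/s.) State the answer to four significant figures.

0.5550c

d = βγcτ ⇒ βγ = d/(cτ) = 220.0 m / (329.78 m) = 0.66711.
β = (βγ)/√(1+(βγ)²) = 0.66711/√1.445036 = 0.5550.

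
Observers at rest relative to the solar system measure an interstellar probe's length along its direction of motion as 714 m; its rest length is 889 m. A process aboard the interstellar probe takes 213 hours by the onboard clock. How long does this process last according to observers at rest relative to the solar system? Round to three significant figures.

265 hours

From L = L₀/γ: γ = 889/714 = 1.2451.
Δt = γΔτ = 1.2451 × 213 = 265 hours.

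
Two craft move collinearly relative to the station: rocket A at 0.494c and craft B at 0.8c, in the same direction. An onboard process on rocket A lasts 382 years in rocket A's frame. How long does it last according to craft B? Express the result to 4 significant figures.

Speed of rocket A in craft B's frame: u = (v_A − v_B)/(1 − v_A v_B/c²) = (0.494 − 0.8)/(1 − 0.494×0.8) = −0.306/0.6048 = −0.50595; |u| = 0.50595c.
At |u| = 0.50595c, γ = (1 − 0.255985)^(−1/2) = 1.1593.
The clock on rocket A records proper time, so craft B measures Δt = γΔτ = 1.1593 × 382 = 442.9 years.

442.9 years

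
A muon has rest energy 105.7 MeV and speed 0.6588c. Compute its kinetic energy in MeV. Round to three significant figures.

34.8 MeV

γ = 1/√(1 − β²) = 1/√(1 − 0.43401744) = 1/√0.56598256 = 1.32922.
Kinetic energy: K = (γ − 1)mc² = (1.32922 − 1) × 105.7 MeV = 0.32922 × 105.7 = 34.8 MeV.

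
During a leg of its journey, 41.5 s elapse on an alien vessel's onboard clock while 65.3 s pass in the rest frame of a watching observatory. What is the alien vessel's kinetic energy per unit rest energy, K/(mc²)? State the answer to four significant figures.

γ = Δt/Δτ = 65.3/41.5 = 1.57349.
Since K = (γ−1)mc², K/(mc²) = 1.57349 − 1 = 0.5735.

0.5735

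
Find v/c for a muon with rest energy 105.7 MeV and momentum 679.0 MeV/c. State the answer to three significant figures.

0.988

pc/(mc²) = 679.0/105.7 = 6.4238 = βγ = β/√(1−β²).
So β² = x²/(1 + x²) with x = 6.4238: x² = 41.2652, β² = 41.2652/42.2652 = 0.97634, β = 0.988.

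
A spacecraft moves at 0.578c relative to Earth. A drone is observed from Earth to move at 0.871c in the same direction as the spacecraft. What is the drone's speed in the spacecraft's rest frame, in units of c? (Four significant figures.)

0.5901c

Transform to the spacecraft's frame: u' = (u − v)/(1 − uv/c²).
u' = (0.871 − 0.578)/(1 − 0.871×0.578) = 0.293/0.496562 = 0.59006.
Speed in the spacecraft's frame: 0.5901c (in the same direction).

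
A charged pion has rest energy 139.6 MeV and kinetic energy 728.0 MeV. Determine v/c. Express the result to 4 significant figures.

γ = 1 + K/(mc²) = 1 + 728.0/139.6 = 6.2149.
β = √(1 − 1/γ²) = √(1 − 0.02589) = √0.97411 = 0.9870.

0.9870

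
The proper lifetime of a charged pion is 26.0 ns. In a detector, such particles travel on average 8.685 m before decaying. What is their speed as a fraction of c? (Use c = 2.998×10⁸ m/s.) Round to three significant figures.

0.744c

d = βγcτ ⇒ βγ = d/(cτ) = 8.685 m / (7.7948 m) = 1.1142.
β = (βγ)/√(1+(βγ)²) = 1.1142/√2.24144 = 0.744.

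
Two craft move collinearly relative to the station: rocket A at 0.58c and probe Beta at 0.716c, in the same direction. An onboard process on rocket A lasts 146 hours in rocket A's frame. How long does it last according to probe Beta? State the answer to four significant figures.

150.1 hours

Speed of rocket A in probe Beta's frame: u = (v_A − v_B)/(1 − v_A v_B/c²) = (0.58 − 0.716)/(1 − 0.58×0.716) = −0.136/0.58472 = −0.23259; |u| = 0.23259c.
γ for this relative speed: γ = 1/√(1 − 0.0540981) = 1.0282.
The clock on rocket A records proper time, so probe Beta measures Δt = γΔτ = 1.0282 × 146 = 150.1 hours.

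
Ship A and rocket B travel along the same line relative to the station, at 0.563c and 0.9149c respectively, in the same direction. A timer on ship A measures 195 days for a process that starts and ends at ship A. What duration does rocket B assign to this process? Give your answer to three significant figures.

Transform ship A's velocity into rocket B's frame: (0.563 − 0.9149)/(1 − 0.563·0.9149) = −0.3519/0.4849113, so the relative speed is 0.7257c.
γ for this relative speed: γ = 1/√(1 − 0.52664) = 1.4535.
The clock on ship A records proper time, so rocket B measures Δt = γΔτ = 1.4535 × 195 = 283 days.

283 days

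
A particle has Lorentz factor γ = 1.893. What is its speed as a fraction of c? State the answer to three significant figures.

0.849c

β = √(1 − 1/γ²) = √(1 − 1/3.583449) = √0.720939 = 0.849.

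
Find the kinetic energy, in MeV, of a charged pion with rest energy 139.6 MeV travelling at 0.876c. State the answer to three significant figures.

150 MeV

With β = 0.876, γ = 1/√(1 − 0.876²) = 1/√0.232624 = 2.0734.
Kinetic energy: K = (γ − 1)mc² = (2.0734 − 1) × 139.6 MeV = 1.0734 × 139.6 = 150 MeV.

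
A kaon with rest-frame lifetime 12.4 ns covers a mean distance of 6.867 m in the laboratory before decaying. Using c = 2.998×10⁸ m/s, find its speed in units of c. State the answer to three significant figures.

d = βγcτ ⇒ βγ = d/(cτ) = 6.867 m / (3.71752 m) = 1.8472.
β = (βγ)/√(1+(βγ)²) = 1.8472/√4.41215 = 0.879.

0.879c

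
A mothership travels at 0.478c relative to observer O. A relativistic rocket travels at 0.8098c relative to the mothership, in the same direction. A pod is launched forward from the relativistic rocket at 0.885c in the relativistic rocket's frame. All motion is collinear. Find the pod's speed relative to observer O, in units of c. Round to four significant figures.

0.9955c

Compose velocities in two stages. Stage 1 (into S'): u₁ = (0.885+0.8098)/(1+0.885×0.8098) = 0.98726.
Stage 2 (into S): u = (0.98726+0.478)/(1+0.98726×0.478) = 0.99548, so the speed is 0.9955c.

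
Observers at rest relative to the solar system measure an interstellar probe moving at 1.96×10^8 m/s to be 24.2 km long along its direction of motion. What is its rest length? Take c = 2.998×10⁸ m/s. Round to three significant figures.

32.0 km

β = v/c = (1.96×10^8 m/s)/(2.998×10⁸ m/s) = 0.653769.
γ = 1/√(1 − β²) = 1/√(1 − 0.4274139) = 1/√0.5725861 = 1/0.756694 = 1.3215.
Proper length: L₀ = γ·L = 1.3215 × 24.2 = 32.0 km.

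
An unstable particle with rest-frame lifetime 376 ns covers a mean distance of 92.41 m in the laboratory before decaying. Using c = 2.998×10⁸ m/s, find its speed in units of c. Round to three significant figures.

0.634c

Let x = d/(cτ) = 92.41 m / (2.998×10⁸ m/s × 3.760×10^-7 s) = 0.81978. Since d = βγcτ, x = βγ = β/√(1−β²).
Solving: β² = x²/(1+x²) = 0.672039/1.672039 = 0.401928, so β = 0.634.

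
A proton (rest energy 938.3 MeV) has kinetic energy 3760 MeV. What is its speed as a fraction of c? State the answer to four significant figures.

0.9799c

γ = 1 + K/(mc²) = 1 + 3760/938.3 = 5.0072.
β = √(1 − 1/γ²) = √(1 − 0.039885) = √0.960115 = 0.9799.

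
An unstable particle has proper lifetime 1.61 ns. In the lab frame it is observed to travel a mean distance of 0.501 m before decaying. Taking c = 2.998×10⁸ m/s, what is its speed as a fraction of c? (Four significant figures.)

d = βγcτ ⇒ βγ = d/(cτ) = 0.5010 m / (0.482678 m) = 1.038.
β = (βγ)/√(1+(βγ)²) = 1.038/√2.07744 = 0.7202.

0.7202c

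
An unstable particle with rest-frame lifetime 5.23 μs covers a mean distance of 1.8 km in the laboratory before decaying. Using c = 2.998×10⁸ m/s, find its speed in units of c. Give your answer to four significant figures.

0.7540c

Let x = d/(cτ) = 1800 m / (2.998×10⁸ m/s × 5.230×10^-6 s) = 1.148. Since d = βγcτ, x = βγ = β/√(1−β²).
Solving: β² = x²/(1+x²) = 1.3179/2.3179 = 0.568575, so β = 0.7540.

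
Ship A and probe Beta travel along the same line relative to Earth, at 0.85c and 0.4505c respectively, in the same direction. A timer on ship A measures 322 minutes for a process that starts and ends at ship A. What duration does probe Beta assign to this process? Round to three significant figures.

Speed of ship A in probe Beta's frame: u = (v_A − v_B)/(1 − v_A v_B/c²) = (0.85 − 0.4505)/(1 − 0.85×0.4505) = 0.3995/0.617075 = 0.64741; |u| = 0.64741c.
At |u| = 0.64741c, γ = (1 − 0.41914)^(−1/2) = 1.3121.
The clock on ship A records proper time, so probe Beta measures Δt = γΔτ = 1.3121 × 322 = 422 minutes.

422 minutes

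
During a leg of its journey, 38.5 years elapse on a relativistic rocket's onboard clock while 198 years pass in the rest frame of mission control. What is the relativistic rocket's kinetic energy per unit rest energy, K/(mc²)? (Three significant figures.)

4.14

The time-dilation ratio gives γ = 198/38.5 = 5.14286.
K/(mc²) = γ − 1 = 5.14286 − 1 = 4.14.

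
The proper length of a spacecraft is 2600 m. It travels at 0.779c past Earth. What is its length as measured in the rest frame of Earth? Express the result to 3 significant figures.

1630 m

γ = 1/√(1 − β²) = 1/√(1 − 0.606841) = 1/√0.393159 = 1/0.627024 = 1.5948.
Length contraction: L = L₀/γ = 2600/1.5948 = 1630 m.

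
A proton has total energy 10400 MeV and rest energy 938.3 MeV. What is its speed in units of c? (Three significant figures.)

Total energy E = γmc² gives γ = 10400/938.3 = 11.084.
Hence β = √(1 − 1/γ²) = √(1 − 0.00813967) = √0.99186033 = 0.996.

0.996c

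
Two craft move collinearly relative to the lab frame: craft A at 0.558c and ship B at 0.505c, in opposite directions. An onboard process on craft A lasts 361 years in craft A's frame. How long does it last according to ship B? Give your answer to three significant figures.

646 years

Speed of craft A in ship B's frame: u = (v_A + v_B)/(1 + v_A v_B/c²) = (0.558 + 0.505)/(1 + 0.558×0.505) = 1.063/1.28179 = 0.82931; |u| = 0.82931c.
At |u| = 0.82931c, γ = (1 − 0.687755)^(−1/2) = 1.7896.
The clock on craft A records proper time, so ship B measures Δt = γΔτ = 1.7896 × 361 = 646 years.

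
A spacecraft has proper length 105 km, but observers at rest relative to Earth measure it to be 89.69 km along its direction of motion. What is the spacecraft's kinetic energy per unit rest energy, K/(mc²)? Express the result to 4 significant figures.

0.1707

γ = L₀/L = 105/89.69 = 1.1707.
Since K = (γ−1)mc², K/(mc²) = 1.1707 − 1 = 0.1707.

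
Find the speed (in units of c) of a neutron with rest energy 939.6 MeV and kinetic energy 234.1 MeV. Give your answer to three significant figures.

K = (γ−1)mc², so γ = 1 + 234.1/939.6 = 1.2491.
Then v/c = √(1 − γ⁻²) = √(1 − 0.640923) = √0.359077 = 0.599.

0.599c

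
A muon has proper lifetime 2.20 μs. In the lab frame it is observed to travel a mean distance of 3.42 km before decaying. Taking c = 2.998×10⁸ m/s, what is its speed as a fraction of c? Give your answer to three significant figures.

0.982c

Let x = d/(cτ) = 3420 m / (2.998×10⁸ m/s × 2.200×10^-6 s) = 5.1853. Since d = βγcτ, x = βγ = β/√(1−β²).
Solving: β² = x²/(1+x²) = 26.8873/27.8873 = 0.964141, so β = 0.982.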